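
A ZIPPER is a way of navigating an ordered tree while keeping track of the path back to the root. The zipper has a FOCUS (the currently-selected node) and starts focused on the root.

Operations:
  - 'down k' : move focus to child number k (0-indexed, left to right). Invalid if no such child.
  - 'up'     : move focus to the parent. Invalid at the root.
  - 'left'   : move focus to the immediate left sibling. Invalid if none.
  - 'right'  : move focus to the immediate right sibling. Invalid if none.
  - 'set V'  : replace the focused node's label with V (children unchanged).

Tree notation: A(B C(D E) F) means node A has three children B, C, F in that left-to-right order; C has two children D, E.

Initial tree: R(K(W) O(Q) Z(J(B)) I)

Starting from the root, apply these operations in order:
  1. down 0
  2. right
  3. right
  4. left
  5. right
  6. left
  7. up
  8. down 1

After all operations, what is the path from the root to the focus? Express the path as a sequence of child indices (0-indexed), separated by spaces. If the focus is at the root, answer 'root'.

Answer: 1

Derivation:
Step 1 (down 0): focus=K path=0 depth=1 children=['W'] left=[] right=['O', 'Z', 'I'] parent=R
Step 2 (right): focus=O path=1 depth=1 children=['Q'] left=['K'] right=['Z', 'I'] parent=R
Step 3 (right): focus=Z path=2 depth=1 children=['J'] left=['K', 'O'] right=['I'] parent=R
Step 4 (left): focus=O path=1 depth=1 children=['Q'] left=['K'] right=['Z', 'I'] parent=R
Step 5 (right): focus=Z path=2 depth=1 children=['J'] left=['K', 'O'] right=['I'] parent=R
Step 6 (left): focus=O path=1 depth=1 children=['Q'] left=['K'] right=['Z', 'I'] parent=R
Step 7 (up): focus=R path=root depth=0 children=['K', 'O', 'Z', 'I'] (at root)
Step 8 (down 1): focus=O path=1 depth=1 children=['Q'] left=['K'] right=['Z', 'I'] parent=R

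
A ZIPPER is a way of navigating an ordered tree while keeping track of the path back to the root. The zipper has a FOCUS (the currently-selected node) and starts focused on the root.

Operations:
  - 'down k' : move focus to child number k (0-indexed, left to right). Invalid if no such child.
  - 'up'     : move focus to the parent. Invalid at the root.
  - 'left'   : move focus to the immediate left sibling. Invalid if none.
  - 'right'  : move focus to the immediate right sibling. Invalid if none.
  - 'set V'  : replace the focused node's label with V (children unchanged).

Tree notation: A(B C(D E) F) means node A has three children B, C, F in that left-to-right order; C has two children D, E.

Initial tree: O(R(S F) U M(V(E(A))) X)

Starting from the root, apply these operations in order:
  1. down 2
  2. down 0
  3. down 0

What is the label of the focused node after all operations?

Answer: E

Derivation:
Step 1 (down 2): focus=M path=2 depth=1 children=['V'] left=['R', 'U'] right=['X'] parent=O
Step 2 (down 0): focus=V path=2/0 depth=2 children=['E'] left=[] right=[] parent=M
Step 3 (down 0): focus=E path=2/0/0 depth=3 children=['A'] left=[] right=[] parent=V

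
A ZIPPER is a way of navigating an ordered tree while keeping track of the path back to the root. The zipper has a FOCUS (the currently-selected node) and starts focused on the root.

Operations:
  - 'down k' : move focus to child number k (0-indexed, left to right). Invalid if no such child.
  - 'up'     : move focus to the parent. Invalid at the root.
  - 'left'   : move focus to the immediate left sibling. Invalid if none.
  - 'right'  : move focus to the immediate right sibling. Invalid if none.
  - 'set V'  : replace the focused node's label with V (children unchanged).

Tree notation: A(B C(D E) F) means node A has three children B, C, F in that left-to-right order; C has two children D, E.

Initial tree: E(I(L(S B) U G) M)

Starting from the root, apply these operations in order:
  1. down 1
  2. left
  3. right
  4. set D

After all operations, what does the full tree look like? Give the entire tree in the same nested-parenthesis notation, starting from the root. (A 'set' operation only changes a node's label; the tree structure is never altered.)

Step 1 (down 1): focus=M path=1 depth=1 children=[] left=['I'] right=[] parent=E
Step 2 (left): focus=I path=0 depth=1 children=['L', 'U', 'G'] left=[] right=['M'] parent=E
Step 3 (right): focus=M path=1 depth=1 children=[] left=['I'] right=[] parent=E
Step 4 (set D): focus=D path=1 depth=1 children=[] left=['I'] right=[] parent=E

Answer: E(I(L(S B) U G) D)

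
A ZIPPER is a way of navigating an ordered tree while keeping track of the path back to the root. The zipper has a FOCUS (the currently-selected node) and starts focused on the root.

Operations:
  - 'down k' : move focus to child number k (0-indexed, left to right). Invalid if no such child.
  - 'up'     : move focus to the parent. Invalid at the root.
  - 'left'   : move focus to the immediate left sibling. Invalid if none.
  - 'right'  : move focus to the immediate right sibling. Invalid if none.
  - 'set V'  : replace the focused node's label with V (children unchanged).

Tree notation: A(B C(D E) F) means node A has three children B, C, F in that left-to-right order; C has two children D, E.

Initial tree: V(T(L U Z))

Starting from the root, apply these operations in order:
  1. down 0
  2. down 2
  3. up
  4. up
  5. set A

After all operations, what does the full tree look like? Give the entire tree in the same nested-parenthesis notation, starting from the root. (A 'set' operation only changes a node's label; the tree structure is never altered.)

Step 1 (down 0): focus=T path=0 depth=1 children=['L', 'U', 'Z'] left=[] right=[] parent=V
Step 2 (down 2): focus=Z path=0/2 depth=2 children=[] left=['L', 'U'] right=[] parent=T
Step 3 (up): focus=T path=0 depth=1 children=['L', 'U', 'Z'] left=[] right=[] parent=V
Step 4 (up): focus=V path=root depth=0 children=['T'] (at root)
Step 5 (set A): focus=A path=root depth=0 children=['T'] (at root)

Answer: A(T(L U Z))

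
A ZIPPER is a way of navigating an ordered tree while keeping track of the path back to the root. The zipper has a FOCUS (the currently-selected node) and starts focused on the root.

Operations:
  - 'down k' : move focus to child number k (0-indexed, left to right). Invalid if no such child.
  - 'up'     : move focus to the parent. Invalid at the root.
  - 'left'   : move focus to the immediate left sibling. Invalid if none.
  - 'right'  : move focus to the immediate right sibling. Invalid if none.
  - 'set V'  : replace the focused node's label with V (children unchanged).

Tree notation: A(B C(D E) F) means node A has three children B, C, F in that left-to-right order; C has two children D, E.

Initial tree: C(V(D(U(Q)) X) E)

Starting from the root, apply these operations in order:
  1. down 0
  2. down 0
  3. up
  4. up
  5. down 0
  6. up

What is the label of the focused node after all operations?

Answer: C

Derivation:
Step 1 (down 0): focus=V path=0 depth=1 children=['D', 'X'] left=[] right=['E'] parent=C
Step 2 (down 0): focus=D path=0/0 depth=2 children=['U'] left=[] right=['X'] parent=V
Step 3 (up): focus=V path=0 depth=1 children=['D', 'X'] left=[] right=['E'] parent=C
Step 4 (up): focus=C path=root depth=0 children=['V', 'E'] (at root)
Step 5 (down 0): focus=V path=0 depth=1 children=['D', 'X'] left=[] right=['E'] parent=C
Step 6 (up): focus=C path=root depth=0 children=['V', 'E'] (at root)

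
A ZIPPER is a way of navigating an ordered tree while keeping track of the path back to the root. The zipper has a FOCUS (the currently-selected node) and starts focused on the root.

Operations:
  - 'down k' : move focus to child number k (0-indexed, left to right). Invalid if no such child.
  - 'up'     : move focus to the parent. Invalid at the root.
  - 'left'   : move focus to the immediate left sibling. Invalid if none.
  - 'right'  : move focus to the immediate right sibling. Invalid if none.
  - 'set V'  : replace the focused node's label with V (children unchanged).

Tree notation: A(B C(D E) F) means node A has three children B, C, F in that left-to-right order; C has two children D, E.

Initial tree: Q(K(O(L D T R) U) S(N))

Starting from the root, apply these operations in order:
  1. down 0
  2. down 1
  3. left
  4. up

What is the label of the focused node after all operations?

Answer: K

Derivation:
Step 1 (down 0): focus=K path=0 depth=1 children=['O', 'U'] left=[] right=['S'] parent=Q
Step 2 (down 1): focus=U path=0/1 depth=2 children=[] left=['O'] right=[] parent=K
Step 3 (left): focus=O path=0/0 depth=2 children=['L', 'D', 'T', 'R'] left=[] right=['U'] parent=K
Step 4 (up): focus=K path=0 depth=1 children=['O', 'U'] left=[] right=['S'] parent=Q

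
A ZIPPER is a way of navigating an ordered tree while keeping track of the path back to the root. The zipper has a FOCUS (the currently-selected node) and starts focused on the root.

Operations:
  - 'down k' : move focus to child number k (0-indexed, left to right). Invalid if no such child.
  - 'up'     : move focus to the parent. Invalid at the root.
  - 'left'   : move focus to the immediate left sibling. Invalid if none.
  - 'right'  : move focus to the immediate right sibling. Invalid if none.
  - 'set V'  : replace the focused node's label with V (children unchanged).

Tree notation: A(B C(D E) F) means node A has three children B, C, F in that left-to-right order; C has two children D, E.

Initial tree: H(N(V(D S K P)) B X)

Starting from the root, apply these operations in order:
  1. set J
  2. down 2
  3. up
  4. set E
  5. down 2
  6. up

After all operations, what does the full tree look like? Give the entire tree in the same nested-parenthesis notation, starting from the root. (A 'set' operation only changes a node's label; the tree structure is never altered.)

Answer: E(N(V(D S K P)) B X)

Derivation:
Step 1 (set J): focus=J path=root depth=0 children=['N', 'B', 'X'] (at root)
Step 2 (down 2): focus=X path=2 depth=1 children=[] left=['N', 'B'] right=[] parent=J
Step 3 (up): focus=J path=root depth=0 children=['N', 'B', 'X'] (at root)
Step 4 (set E): focus=E path=root depth=0 children=['N', 'B', 'X'] (at root)
Step 5 (down 2): focus=X path=2 depth=1 children=[] left=['N', 'B'] right=[] parent=E
Step 6 (up): focus=E path=root depth=0 children=['N', 'B', 'X'] (at root)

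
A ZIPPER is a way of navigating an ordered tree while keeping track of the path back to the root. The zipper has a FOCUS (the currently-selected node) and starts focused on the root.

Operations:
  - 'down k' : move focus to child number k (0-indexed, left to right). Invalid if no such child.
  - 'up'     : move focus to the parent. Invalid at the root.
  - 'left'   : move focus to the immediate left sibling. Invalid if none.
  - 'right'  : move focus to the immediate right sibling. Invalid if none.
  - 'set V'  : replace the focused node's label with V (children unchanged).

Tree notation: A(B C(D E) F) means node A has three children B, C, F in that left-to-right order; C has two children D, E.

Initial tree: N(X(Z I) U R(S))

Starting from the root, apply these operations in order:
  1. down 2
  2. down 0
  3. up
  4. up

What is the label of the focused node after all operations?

Step 1 (down 2): focus=R path=2 depth=1 children=['S'] left=['X', 'U'] right=[] parent=N
Step 2 (down 0): focus=S path=2/0 depth=2 children=[] left=[] right=[] parent=R
Step 3 (up): focus=R path=2 depth=1 children=['S'] left=['X', 'U'] right=[] parent=N
Step 4 (up): focus=N path=root depth=0 children=['X', 'U', 'R'] (at root)

Answer: N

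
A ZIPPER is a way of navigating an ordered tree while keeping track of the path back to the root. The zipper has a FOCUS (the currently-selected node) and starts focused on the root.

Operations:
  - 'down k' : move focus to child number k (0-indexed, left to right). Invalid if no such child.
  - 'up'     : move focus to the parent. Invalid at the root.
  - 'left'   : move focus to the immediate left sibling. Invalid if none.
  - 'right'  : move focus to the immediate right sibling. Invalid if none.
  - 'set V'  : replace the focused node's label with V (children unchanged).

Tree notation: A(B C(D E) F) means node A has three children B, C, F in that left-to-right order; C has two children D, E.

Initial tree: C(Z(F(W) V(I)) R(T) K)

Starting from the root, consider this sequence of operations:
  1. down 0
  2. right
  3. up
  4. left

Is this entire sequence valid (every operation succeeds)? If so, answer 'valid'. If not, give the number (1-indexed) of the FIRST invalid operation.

Answer: 4

Derivation:
Step 1 (down 0): focus=Z path=0 depth=1 children=['F', 'V'] left=[] right=['R', 'K'] parent=C
Step 2 (right): focus=R path=1 depth=1 children=['T'] left=['Z'] right=['K'] parent=C
Step 3 (up): focus=C path=root depth=0 children=['Z', 'R', 'K'] (at root)
Step 4 (left): INVALID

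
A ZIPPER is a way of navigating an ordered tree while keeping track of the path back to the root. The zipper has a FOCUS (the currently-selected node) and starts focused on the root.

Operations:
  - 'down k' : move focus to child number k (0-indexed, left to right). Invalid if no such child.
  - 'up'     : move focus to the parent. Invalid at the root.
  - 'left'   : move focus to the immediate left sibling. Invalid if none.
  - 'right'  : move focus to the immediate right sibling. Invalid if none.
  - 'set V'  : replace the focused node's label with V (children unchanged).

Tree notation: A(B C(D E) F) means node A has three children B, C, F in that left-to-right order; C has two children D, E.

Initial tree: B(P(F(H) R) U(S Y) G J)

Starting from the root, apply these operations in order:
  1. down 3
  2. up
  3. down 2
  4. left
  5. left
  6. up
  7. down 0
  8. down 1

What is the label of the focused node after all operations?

Answer: R

Derivation:
Step 1 (down 3): focus=J path=3 depth=1 children=[] left=['P', 'U', 'G'] right=[] parent=B
Step 2 (up): focus=B path=root depth=0 children=['P', 'U', 'G', 'J'] (at root)
Step 3 (down 2): focus=G path=2 depth=1 children=[] left=['P', 'U'] right=['J'] parent=B
Step 4 (left): focus=U path=1 depth=1 children=['S', 'Y'] left=['P'] right=['G', 'J'] parent=B
Step 5 (left): focus=P path=0 depth=1 children=['F', 'R'] left=[] right=['U', 'G', 'J'] parent=B
Step 6 (up): focus=B path=root depth=0 children=['P', 'U', 'G', 'J'] (at root)
Step 7 (down 0): focus=P path=0 depth=1 children=['F', 'R'] left=[] right=['U', 'G', 'J'] parent=B
Step 8 (down 1): focus=R path=0/1 depth=2 children=[] left=['F'] right=[] parent=P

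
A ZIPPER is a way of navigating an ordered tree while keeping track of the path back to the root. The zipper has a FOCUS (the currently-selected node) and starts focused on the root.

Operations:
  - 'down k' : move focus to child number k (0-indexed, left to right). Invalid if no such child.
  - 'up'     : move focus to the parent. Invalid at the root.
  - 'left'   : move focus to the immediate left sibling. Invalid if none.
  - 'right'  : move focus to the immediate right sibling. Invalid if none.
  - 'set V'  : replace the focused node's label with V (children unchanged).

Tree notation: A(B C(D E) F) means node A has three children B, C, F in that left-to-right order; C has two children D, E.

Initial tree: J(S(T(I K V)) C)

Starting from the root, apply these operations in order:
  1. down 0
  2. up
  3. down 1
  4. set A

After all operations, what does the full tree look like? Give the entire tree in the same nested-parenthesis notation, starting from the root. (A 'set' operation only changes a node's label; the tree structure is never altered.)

Answer: J(S(T(I K V)) A)

Derivation:
Step 1 (down 0): focus=S path=0 depth=1 children=['T'] left=[] right=['C'] parent=J
Step 2 (up): focus=J path=root depth=0 children=['S', 'C'] (at root)
Step 3 (down 1): focus=C path=1 depth=1 children=[] left=['S'] right=[] parent=J
Step 4 (set A): focus=A path=1 depth=1 children=[] left=['S'] right=[] parent=J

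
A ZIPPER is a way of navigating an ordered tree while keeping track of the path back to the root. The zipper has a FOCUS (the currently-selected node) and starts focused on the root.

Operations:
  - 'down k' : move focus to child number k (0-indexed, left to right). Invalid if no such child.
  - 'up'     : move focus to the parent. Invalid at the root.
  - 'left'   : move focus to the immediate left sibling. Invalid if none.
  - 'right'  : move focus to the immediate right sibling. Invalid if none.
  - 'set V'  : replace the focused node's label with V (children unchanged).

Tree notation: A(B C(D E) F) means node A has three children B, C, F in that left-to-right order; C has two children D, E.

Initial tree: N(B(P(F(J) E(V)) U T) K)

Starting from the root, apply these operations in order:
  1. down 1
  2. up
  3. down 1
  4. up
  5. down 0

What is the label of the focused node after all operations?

Answer: B

Derivation:
Step 1 (down 1): focus=K path=1 depth=1 children=[] left=['B'] right=[] parent=N
Step 2 (up): focus=N path=root depth=0 children=['B', 'K'] (at root)
Step 3 (down 1): focus=K path=1 depth=1 children=[] left=['B'] right=[] parent=N
Step 4 (up): focus=N path=root depth=0 children=['B', 'K'] (at root)
Step 5 (down 0): focus=B path=0 depth=1 children=['P', 'U', 'T'] left=[] right=['K'] parent=N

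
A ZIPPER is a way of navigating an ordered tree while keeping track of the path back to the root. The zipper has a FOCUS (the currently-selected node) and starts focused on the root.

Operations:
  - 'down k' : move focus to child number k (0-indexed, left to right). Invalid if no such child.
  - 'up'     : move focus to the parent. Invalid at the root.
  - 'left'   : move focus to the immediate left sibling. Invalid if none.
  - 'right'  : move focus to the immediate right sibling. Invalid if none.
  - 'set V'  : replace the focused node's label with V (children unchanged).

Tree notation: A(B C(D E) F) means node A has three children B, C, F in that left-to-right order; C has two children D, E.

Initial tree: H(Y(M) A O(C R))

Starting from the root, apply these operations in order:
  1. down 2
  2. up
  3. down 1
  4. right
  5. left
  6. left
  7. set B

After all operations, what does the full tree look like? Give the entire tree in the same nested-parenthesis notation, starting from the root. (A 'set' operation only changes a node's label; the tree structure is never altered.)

Answer: H(B(M) A O(C R))

Derivation:
Step 1 (down 2): focus=O path=2 depth=1 children=['C', 'R'] left=['Y', 'A'] right=[] parent=H
Step 2 (up): focus=H path=root depth=0 children=['Y', 'A', 'O'] (at root)
Step 3 (down 1): focus=A path=1 depth=1 children=[] left=['Y'] right=['O'] parent=H
Step 4 (right): focus=O path=2 depth=1 children=['C', 'R'] left=['Y', 'A'] right=[] parent=H
Step 5 (left): focus=A path=1 depth=1 children=[] left=['Y'] right=['O'] parent=H
Step 6 (left): focus=Y path=0 depth=1 children=['M'] left=[] right=['A', 'O'] parent=H
Step 7 (set B): focus=B path=0 depth=1 children=['M'] left=[] right=['A', 'O'] parent=H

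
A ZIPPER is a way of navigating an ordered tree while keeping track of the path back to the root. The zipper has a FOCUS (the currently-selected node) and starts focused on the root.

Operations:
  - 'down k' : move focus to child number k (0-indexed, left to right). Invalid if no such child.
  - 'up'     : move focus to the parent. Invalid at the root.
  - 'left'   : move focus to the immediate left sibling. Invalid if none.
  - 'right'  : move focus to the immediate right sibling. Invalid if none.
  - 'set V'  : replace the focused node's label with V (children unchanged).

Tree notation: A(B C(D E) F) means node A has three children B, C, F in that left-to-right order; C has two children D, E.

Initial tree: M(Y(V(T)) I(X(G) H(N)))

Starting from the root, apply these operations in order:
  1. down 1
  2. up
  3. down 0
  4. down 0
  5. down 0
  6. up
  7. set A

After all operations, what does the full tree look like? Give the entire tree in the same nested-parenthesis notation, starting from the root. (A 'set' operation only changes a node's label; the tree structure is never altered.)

Answer: M(Y(A(T)) I(X(G) H(N)))

Derivation:
Step 1 (down 1): focus=I path=1 depth=1 children=['X', 'H'] left=['Y'] right=[] parent=M
Step 2 (up): focus=M path=root depth=0 children=['Y', 'I'] (at root)
Step 3 (down 0): focus=Y path=0 depth=1 children=['V'] left=[] right=['I'] parent=M
Step 4 (down 0): focus=V path=0/0 depth=2 children=['T'] left=[] right=[] parent=Y
Step 5 (down 0): focus=T path=0/0/0 depth=3 children=[] left=[] right=[] parent=V
Step 6 (up): focus=V path=0/0 depth=2 children=['T'] left=[] right=[] parent=Y
Step 7 (set A): focus=A path=0/0 depth=2 children=['T'] left=[] right=[] parent=Y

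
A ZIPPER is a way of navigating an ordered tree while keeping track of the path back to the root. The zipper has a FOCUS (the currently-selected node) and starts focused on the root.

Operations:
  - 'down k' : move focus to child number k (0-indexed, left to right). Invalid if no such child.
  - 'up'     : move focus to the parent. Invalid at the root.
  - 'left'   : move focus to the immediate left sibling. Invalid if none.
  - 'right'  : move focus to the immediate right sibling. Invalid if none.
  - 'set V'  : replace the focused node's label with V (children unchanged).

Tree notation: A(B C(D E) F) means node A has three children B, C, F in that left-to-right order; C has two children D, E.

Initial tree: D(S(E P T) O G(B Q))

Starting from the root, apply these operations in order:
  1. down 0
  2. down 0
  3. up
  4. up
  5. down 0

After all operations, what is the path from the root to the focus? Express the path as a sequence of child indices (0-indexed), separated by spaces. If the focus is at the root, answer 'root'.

Step 1 (down 0): focus=S path=0 depth=1 children=['E', 'P', 'T'] left=[] right=['O', 'G'] parent=D
Step 2 (down 0): focus=E path=0/0 depth=2 children=[] left=[] right=['P', 'T'] parent=S
Step 3 (up): focus=S path=0 depth=1 children=['E', 'P', 'T'] left=[] right=['O', 'G'] parent=D
Step 4 (up): focus=D path=root depth=0 children=['S', 'O', 'G'] (at root)
Step 5 (down 0): focus=S path=0 depth=1 children=['E', 'P', 'T'] left=[] right=['O', 'G'] parent=D

Answer: 0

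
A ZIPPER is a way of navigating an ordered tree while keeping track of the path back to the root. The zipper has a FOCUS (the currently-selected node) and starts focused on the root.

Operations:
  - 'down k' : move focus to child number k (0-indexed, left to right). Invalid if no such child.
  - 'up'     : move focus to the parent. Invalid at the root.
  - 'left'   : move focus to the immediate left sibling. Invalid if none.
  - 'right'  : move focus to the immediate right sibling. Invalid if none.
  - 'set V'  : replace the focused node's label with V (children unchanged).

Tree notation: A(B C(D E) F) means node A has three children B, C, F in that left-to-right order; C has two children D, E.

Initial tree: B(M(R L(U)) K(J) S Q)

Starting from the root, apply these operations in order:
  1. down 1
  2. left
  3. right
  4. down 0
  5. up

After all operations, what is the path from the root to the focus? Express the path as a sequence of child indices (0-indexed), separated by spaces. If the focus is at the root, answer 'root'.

Step 1 (down 1): focus=K path=1 depth=1 children=['J'] left=['M'] right=['S', 'Q'] parent=B
Step 2 (left): focus=M path=0 depth=1 children=['R', 'L'] left=[] right=['K', 'S', 'Q'] parent=B
Step 3 (right): focus=K path=1 depth=1 children=['J'] left=['M'] right=['S', 'Q'] parent=B
Step 4 (down 0): focus=J path=1/0 depth=2 children=[] left=[] right=[] parent=K
Step 5 (up): focus=K path=1 depth=1 children=['J'] left=['M'] right=['S', 'Q'] parent=B

Answer: 1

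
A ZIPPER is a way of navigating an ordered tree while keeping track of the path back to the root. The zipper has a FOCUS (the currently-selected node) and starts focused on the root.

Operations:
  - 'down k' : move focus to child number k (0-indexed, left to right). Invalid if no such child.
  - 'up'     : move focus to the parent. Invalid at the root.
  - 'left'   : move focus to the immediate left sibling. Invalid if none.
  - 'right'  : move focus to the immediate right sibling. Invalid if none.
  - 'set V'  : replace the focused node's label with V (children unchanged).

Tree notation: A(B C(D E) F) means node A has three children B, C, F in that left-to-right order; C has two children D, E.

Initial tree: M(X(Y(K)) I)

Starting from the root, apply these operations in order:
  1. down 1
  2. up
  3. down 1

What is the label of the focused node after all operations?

Step 1 (down 1): focus=I path=1 depth=1 children=[] left=['X'] right=[] parent=M
Step 2 (up): focus=M path=root depth=0 children=['X', 'I'] (at root)
Step 3 (down 1): focus=I path=1 depth=1 children=[] left=['X'] right=[] parent=M

Answer: I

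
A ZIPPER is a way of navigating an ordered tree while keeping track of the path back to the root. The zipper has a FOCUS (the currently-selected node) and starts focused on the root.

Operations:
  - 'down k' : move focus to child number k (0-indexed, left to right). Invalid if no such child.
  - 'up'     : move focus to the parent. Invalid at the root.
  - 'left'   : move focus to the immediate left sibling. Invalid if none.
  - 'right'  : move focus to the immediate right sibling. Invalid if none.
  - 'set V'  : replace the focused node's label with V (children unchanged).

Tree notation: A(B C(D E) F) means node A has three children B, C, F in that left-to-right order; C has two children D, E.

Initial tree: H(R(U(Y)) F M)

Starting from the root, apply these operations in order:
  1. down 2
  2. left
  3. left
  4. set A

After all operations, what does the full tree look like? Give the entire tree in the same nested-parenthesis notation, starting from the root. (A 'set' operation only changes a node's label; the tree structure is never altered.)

Step 1 (down 2): focus=M path=2 depth=1 children=[] left=['R', 'F'] right=[] parent=H
Step 2 (left): focus=F path=1 depth=1 children=[] left=['R'] right=['M'] parent=H
Step 3 (left): focus=R path=0 depth=1 children=['U'] left=[] right=['F', 'M'] parent=H
Step 4 (set A): focus=A path=0 depth=1 children=['U'] left=[] right=['F', 'M'] parent=H

Answer: H(A(U(Y)) F M)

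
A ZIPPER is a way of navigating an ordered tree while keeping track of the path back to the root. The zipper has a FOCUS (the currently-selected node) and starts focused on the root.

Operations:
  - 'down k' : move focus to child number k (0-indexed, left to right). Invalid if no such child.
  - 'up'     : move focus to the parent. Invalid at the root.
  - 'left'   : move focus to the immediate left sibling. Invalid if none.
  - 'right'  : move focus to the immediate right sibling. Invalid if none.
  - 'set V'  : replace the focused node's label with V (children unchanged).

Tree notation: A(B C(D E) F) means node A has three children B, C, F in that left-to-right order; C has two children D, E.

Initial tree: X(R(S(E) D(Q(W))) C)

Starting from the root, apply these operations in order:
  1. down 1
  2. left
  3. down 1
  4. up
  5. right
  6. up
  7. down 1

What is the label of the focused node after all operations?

Step 1 (down 1): focus=C path=1 depth=1 children=[] left=['R'] right=[] parent=X
Step 2 (left): focus=R path=0 depth=1 children=['S', 'D'] left=[] right=['C'] parent=X
Step 3 (down 1): focus=D path=0/1 depth=2 children=['Q'] left=['S'] right=[] parent=R
Step 4 (up): focus=R path=0 depth=1 children=['S', 'D'] left=[] right=['C'] parent=X
Step 5 (right): focus=C path=1 depth=1 children=[] left=['R'] right=[] parent=X
Step 6 (up): focus=X path=root depth=0 children=['R', 'C'] (at root)
Step 7 (down 1): focus=C path=1 depth=1 children=[] left=['R'] right=[] parent=X

Answer: C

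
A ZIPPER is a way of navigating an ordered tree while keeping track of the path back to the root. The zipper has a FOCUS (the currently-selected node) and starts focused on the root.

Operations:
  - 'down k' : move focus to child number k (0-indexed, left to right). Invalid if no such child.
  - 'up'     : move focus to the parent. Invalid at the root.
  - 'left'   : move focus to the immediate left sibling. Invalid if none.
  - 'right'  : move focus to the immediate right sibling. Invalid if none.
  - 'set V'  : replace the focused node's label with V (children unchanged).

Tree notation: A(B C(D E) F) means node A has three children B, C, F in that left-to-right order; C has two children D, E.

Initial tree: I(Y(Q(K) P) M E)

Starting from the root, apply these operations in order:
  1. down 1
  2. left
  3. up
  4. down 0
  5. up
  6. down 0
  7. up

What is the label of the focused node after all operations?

Step 1 (down 1): focus=M path=1 depth=1 children=[] left=['Y'] right=['E'] parent=I
Step 2 (left): focus=Y path=0 depth=1 children=['Q', 'P'] left=[] right=['M', 'E'] parent=I
Step 3 (up): focus=I path=root depth=0 children=['Y', 'M', 'E'] (at root)
Step 4 (down 0): focus=Y path=0 depth=1 children=['Q', 'P'] left=[] right=['M', 'E'] parent=I
Step 5 (up): focus=I path=root depth=0 children=['Y', 'M', 'E'] (at root)
Step 6 (down 0): focus=Y path=0 depth=1 children=['Q', 'P'] left=[] right=['M', 'E'] parent=I
Step 7 (up): focus=I path=root depth=0 children=['Y', 'M', 'E'] (at root)

Answer: I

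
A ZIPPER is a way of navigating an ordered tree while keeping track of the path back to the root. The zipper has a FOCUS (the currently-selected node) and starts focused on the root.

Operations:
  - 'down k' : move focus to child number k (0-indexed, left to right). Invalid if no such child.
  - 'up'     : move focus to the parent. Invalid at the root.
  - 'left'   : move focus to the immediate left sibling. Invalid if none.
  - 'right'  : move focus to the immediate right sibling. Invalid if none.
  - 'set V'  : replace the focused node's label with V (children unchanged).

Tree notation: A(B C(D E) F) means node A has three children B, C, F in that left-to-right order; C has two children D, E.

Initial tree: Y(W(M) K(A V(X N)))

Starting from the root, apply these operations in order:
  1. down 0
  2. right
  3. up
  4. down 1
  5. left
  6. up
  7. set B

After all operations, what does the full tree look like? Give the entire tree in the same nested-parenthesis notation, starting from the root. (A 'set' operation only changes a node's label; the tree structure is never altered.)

Answer: B(W(M) K(A V(X N)))

Derivation:
Step 1 (down 0): focus=W path=0 depth=1 children=['M'] left=[] right=['K'] parent=Y
Step 2 (right): focus=K path=1 depth=1 children=['A', 'V'] left=['W'] right=[] parent=Y
Step 3 (up): focus=Y path=root depth=0 children=['W', 'K'] (at root)
Step 4 (down 1): focus=K path=1 depth=1 children=['A', 'V'] left=['W'] right=[] parent=Y
Step 5 (left): focus=W path=0 depth=1 children=['M'] left=[] right=['K'] parent=Y
Step 6 (up): focus=Y path=root depth=0 children=['W', 'K'] (at root)
Step 7 (set B): focus=B path=root depth=0 children=['W', 'K'] (at root)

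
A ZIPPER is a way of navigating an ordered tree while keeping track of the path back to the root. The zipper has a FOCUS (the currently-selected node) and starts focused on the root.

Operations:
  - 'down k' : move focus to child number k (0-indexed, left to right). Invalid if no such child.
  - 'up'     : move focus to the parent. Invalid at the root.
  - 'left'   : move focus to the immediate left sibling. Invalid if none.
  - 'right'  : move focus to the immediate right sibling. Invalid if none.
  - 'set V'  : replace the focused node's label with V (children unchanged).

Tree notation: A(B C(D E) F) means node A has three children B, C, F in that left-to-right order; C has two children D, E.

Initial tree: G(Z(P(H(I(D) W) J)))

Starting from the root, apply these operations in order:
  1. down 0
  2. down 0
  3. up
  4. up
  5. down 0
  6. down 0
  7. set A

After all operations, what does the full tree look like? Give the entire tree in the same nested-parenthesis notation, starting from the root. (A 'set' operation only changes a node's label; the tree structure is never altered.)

Answer: G(Z(A(H(I(D) W) J)))

Derivation:
Step 1 (down 0): focus=Z path=0 depth=1 children=['P'] left=[] right=[] parent=G
Step 2 (down 0): focus=P path=0/0 depth=2 children=['H', 'J'] left=[] right=[] parent=Z
Step 3 (up): focus=Z path=0 depth=1 children=['P'] left=[] right=[] parent=G
Step 4 (up): focus=G path=root depth=0 children=['Z'] (at root)
Step 5 (down 0): focus=Z path=0 depth=1 children=['P'] left=[] right=[] parent=G
Step 6 (down 0): focus=P path=0/0 depth=2 children=['H', 'J'] left=[] right=[] parent=Z
Step 7 (set A): focus=A path=0/0 depth=2 children=['H', 'J'] left=[] right=[] parent=Z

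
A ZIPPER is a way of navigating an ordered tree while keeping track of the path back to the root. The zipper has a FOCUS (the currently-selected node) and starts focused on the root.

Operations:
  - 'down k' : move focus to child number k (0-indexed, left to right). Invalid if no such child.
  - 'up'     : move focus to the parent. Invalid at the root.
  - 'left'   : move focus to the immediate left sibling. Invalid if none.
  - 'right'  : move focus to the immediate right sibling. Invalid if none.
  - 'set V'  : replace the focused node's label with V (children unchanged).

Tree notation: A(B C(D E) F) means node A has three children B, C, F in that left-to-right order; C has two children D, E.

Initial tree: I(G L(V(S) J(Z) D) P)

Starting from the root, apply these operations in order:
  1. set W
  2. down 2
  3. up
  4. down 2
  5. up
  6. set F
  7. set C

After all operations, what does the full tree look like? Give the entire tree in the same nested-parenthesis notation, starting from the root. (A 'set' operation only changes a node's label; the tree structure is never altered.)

Step 1 (set W): focus=W path=root depth=0 children=['G', 'L', 'P'] (at root)
Step 2 (down 2): focus=P path=2 depth=1 children=[] left=['G', 'L'] right=[] parent=W
Step 3 (up): focus=W path=root depth=0 children=['G', 'L', 'P'] (at root)
Step 4 (down 2): focus=P path=2 depth=1 children=[] left=['G', 'L'] right=[] parent=W
Step 5 (up): focus=W path=root depth=0 children=['G', 'L', 'P'] (at root)
Step 6 (set F): focus=F path=root depth=0 children=['G', 'L', 'P'] (at root)
Step 7 (set C): focus=C path=root depth=0 children=['G', 'L', 'P'] (at root)

Answer: C(G L(V(S) J(Z) D) P)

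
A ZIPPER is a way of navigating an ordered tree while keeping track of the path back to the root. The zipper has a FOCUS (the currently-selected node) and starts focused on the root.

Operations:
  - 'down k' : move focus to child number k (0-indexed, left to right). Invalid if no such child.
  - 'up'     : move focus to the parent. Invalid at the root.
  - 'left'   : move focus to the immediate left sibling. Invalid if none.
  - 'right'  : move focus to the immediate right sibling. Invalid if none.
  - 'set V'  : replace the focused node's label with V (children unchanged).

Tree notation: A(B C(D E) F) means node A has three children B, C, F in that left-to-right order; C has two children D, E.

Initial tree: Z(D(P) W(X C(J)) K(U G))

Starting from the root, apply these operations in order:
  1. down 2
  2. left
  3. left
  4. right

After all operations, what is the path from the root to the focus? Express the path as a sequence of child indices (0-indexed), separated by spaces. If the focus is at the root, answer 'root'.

Step 1 (down 2): focus=K path=2 depth=1 children=['U', 'G'] left=['D', 'W'] right=[] parent=Z
Step 2 (left): focus=W path=1 depth=1 children=['X', 'C'] left=['D'] right=['K'] parent=Z
Step 3 (left): focus=D path=0 depth=1 children=['P'] left=[] right=['W', 'K'] parent=Z
Step 4 (right): focus=W path=1 depth=1 children=['X', 'C'] left=['D'] right=['K'] parent=Z

Answer: 1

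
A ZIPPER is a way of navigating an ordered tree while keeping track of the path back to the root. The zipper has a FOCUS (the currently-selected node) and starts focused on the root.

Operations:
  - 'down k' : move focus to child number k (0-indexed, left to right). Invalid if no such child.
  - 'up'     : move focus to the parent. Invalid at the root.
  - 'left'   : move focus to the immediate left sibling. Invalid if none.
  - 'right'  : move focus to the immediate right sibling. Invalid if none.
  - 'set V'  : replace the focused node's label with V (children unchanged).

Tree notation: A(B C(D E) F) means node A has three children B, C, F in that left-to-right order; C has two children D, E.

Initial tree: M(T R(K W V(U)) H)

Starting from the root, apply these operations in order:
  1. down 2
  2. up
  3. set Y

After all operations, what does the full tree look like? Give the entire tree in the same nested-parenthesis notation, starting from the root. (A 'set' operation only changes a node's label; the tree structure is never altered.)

Answer: Y(T R(K W V(U)) H)

Derivation:
Step 1 (down 2): focus=H path=2 depth=1 children=[] left=['T', 'R'] right=[] parent=M
Step 2 (up): focus=M path=root depth=0 children=['T', 'R', 'H'] (at root)
Step 3 (set Y): focus=Y path=root depth=0 children=['T', 'R', 'H'] (at root)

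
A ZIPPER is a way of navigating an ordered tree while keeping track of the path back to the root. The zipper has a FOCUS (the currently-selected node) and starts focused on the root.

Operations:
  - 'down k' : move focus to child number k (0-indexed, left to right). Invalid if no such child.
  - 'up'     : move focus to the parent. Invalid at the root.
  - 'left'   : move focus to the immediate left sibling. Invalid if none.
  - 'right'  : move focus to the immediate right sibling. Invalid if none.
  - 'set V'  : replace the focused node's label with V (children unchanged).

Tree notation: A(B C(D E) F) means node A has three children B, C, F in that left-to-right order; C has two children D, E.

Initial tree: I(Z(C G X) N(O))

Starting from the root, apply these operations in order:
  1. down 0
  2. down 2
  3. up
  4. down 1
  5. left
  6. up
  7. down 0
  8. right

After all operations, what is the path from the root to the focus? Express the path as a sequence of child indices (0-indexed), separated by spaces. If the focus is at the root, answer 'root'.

Step 1 (down 0): focus=Z path=0 depth=1 children=['C', 'G', 'X'] left=[] right=['N'] parent=I
Step 2 (down 2): focus=X path=0/2 depth=2 children=[] left=['C', 'G'] right=[] parent=Z
Step 3 (up): focus=Z path=0 depth=1 children=['C', 'G', 'X'] left=[] right=['N'] parent=I
Step 4 (down 1): focus=G path=0/1 depth=2 children=[] left=['C'] right=['X'] parent=Z
Step 5 (left): focus=C path=0/0 depth=2 children=[] left=[] right=['G', 'X'] parent=Z
Step 6 (up): focus=Z path=0 depth=1 children=['C', 'G', 'X'] left=[] right=['N'] parent=I
Step 7 (down 0): focus=C path=0/0 depth=2 children=[] left=[] right=['G', 'X'] parent=Z
Step 8 (right): focus=G path=0/1 depth=2 children=[] left=['C'] right=['X'] parent=Z

Answer: 0 1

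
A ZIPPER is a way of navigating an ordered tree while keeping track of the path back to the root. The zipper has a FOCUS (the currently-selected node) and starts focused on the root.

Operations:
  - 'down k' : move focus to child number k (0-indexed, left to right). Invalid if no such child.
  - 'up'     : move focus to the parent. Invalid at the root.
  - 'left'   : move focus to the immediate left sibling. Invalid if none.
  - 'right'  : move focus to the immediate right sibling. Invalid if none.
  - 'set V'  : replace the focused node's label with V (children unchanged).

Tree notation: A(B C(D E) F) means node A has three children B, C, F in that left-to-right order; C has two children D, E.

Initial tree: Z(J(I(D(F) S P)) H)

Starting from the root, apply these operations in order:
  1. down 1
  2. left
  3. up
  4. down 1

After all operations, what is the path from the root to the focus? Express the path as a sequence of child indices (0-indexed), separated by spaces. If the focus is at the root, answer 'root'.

Answer: 1

Derivation:
Step 1 (down 1): focus=H path=1 depth=1 children=[] left=['J'] right=[] parent=Z
Step 2 (left): focus=J path=0 depth=1 children=['I'] left=[] right=['H'] parent=Z
Step 3 (up): focus=Z path=root depth=0 children=['J', 'H'] (at root)
Step 4 (down 1): focus=H path=1 depth=1 children=[] left=['J'] right=[] parent=Z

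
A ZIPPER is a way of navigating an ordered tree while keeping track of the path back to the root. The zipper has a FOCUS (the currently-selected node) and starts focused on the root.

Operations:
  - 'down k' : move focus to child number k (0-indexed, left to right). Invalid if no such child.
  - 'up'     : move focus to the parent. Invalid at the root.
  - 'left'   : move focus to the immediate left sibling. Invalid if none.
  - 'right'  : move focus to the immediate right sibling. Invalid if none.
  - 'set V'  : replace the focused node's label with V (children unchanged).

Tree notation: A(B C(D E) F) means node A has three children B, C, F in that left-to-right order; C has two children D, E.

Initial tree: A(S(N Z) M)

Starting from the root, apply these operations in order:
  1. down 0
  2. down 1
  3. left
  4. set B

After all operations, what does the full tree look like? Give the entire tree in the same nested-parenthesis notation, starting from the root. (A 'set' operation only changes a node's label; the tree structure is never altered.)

Answer: A(S(B Z) M)

Derivation:
Step 1 (down 0): focus=S path=0 depth=1 children=['N', 'Z'] left=[] right=['M'] parent=A
Step 2 (down 1): focus=Z path=0/1 depth=2 children=[] left=['N'] right=[] parent=S
Step 3 (left): focus=N path=0/0 depth=2 children=[] left=[] right=['Z'] parent=S
Step 4 (set B): focus=B path=0/0 depth=2 children=[] left=[] right=['Z'] parent=S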